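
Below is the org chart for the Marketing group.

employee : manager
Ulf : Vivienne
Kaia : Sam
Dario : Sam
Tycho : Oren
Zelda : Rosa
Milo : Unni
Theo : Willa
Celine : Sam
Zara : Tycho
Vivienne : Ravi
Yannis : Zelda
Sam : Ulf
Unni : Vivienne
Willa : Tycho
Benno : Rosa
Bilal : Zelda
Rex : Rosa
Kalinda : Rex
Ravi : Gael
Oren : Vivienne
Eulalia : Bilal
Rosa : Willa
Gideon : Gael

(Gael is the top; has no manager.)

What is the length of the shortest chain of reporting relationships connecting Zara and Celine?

6

Zara is 3 levels below Vivienne, and Celine is 3 levels below Vivienne (their lowest common manager). The shortest path runs up from Zara to Vivienne and back down to Celine: 3 + 3 = 6 links.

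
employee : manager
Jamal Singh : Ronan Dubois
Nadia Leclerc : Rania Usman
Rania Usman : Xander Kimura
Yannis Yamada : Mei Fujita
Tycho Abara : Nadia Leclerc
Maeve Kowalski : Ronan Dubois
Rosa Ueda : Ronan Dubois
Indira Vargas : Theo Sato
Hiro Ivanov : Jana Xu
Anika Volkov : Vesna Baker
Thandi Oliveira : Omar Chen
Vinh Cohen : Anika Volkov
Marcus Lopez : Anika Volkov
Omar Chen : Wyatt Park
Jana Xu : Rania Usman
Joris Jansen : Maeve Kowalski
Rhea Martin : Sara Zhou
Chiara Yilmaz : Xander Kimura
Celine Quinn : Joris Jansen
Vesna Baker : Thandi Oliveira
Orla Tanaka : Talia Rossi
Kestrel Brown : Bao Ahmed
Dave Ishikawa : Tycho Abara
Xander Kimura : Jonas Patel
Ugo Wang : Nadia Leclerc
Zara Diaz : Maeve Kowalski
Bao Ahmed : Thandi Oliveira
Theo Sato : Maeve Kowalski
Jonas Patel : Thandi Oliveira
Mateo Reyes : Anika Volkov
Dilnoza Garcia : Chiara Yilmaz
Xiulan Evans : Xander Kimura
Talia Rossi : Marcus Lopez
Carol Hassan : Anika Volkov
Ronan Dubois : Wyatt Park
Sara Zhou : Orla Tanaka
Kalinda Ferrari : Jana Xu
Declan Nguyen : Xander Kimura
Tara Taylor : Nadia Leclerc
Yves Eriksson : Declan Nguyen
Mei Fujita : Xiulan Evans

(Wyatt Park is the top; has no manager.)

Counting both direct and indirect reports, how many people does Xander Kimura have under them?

16

Xander Kimura directly manages Xiulan Evans, Rania Usman, Declan Nguyen, Chiara Yilmaz. Under Xiulan Evans: Mei Fujita, Yannis Yamada (2). Under Rania Usman: Jana Xu, Kalinda Ferrari, Hiro Ivanov, Nadia Leclerc, Tycho Abara, Dave Ishikawa, Ugo Wang, Tara Taylor (8). Under Declan Nguyen: Yves Eriksson (1). Under Chiara Yilmaz: Dilnoza Garcia (1). So Xander Kimura's organization is 4 direct reports plus everyone under them: 3 + 9 + 2 + 2 = 16.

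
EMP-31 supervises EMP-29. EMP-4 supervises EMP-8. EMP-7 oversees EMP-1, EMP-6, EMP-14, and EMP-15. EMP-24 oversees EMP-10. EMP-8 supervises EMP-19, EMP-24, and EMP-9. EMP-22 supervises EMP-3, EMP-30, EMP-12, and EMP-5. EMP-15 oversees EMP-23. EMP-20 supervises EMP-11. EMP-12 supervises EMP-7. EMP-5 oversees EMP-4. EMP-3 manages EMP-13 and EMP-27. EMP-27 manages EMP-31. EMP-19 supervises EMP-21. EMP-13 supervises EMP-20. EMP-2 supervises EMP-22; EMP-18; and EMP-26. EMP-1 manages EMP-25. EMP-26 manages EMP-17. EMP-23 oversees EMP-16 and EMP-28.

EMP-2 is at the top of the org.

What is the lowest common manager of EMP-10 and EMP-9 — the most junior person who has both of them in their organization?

EMP-8

EMP-10's chain of managers is EMP-24, EMP-8, EMP-4, EMP-5, EMP-22, EMP-2. EMP-9's chain of managers is EMP-8, EMP-4, EMP-5, EMP-22, EMP-2. The first manager that appears in both chains is EMP-8.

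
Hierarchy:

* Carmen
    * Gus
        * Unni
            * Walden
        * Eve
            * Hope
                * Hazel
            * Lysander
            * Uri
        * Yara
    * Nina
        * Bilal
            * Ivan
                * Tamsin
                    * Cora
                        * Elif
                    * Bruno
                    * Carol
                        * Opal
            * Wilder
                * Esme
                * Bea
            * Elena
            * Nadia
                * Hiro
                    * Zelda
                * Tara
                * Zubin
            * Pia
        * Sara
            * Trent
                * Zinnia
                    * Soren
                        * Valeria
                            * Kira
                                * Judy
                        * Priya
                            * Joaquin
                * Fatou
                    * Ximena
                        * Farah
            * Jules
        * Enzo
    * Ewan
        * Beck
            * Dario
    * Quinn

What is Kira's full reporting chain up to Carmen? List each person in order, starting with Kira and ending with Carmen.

Kira reports to Valeria. Valeria reports to Soren. Soren reports to Zinnia. Zinnia reports to Trent. Trent reports to Sara. Sara reports to Nina. Nina reports to Carmen. Carmen is at the top.

Kira -> Valeria -> Soren -> Zinnia -> Trent -> Sara -> Nina -> Carmen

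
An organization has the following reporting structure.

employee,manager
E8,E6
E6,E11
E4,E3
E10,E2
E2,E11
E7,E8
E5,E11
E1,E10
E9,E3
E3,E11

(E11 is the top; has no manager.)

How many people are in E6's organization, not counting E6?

2

E6 directly manages E8. Under E8: E7 (1). That's 2 in total.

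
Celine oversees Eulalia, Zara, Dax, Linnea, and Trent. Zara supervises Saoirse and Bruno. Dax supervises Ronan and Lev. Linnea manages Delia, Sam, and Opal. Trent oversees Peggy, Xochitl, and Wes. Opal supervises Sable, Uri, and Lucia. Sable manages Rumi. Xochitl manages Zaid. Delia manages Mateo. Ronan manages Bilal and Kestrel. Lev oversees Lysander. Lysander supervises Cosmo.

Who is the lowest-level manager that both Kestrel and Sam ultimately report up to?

Celine

Kestrel's chain of managers is Ronan, Dax, Celine. Sam's chain of managers is Linnea, Celine. The first manager that appears in both chains is Celine.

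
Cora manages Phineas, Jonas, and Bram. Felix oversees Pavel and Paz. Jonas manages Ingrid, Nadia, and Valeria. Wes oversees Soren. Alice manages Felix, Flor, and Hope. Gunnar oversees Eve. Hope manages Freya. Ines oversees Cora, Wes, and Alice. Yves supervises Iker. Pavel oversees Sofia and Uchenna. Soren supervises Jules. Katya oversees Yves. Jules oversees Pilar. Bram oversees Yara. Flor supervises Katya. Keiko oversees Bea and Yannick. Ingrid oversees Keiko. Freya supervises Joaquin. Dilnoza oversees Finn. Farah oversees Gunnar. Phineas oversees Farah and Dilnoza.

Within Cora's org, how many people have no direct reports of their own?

7

The people in Cora's organization with no one reporting to them are Yara, Valeria, Nadia, Yannick, Bea, Eve, Finn. That is 7.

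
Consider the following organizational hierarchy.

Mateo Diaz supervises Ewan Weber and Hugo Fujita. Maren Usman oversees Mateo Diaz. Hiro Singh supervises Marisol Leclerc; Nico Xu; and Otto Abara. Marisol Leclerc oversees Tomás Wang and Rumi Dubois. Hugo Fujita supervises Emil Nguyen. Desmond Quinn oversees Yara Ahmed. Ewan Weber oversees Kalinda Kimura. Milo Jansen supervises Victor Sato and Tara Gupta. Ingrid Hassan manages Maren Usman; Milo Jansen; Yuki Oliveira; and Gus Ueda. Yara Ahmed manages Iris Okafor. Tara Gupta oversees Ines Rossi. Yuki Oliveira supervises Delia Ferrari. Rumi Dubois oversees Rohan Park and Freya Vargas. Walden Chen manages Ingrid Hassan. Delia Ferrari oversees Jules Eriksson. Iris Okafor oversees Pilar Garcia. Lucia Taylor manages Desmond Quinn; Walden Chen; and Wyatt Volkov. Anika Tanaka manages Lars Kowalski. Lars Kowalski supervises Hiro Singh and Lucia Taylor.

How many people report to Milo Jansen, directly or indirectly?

Milo Jansen directly manages Tara Gupta, Victor Sato. Under Tara Gupta: Ines Rossi (1). Victor Sato has no reports. So Milo Jansen's organization is 2 direct reports plus everyone under them: 2 + 1 = 3.

3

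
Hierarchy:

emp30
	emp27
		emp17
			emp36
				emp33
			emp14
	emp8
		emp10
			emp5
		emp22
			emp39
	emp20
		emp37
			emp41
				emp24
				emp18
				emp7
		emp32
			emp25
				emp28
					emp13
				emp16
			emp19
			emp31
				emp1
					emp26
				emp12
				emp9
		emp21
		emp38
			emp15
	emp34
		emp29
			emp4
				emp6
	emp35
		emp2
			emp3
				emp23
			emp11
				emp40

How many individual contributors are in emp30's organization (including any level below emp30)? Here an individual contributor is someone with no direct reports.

The people in emp30's organization with no one reporting to them are emp40, emp23, emp6, emp15, emp21, emp9, emp12, emp26, emp19, emp16, emp13, emp7, emp18, emp24, emp39, emp5, emp14, emp33. That is 18.

18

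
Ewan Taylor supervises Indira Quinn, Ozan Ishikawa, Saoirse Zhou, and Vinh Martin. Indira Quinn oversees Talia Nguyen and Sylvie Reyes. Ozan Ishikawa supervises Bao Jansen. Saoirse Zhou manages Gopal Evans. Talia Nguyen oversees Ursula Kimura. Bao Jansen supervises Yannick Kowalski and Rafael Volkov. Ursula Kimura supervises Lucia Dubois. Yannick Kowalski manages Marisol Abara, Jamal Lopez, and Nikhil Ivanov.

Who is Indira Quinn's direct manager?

Ewan Taylor

Indira Quinn reports directly to Ewan Taylor.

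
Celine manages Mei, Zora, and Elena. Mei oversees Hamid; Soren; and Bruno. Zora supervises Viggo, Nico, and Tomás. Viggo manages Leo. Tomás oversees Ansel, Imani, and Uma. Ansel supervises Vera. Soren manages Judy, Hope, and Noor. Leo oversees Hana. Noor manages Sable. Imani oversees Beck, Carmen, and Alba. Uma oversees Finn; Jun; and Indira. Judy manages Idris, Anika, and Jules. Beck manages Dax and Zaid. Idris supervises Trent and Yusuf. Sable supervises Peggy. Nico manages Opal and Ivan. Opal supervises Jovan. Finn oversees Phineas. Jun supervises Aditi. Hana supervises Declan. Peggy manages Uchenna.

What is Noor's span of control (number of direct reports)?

1

Noor directly manages Sable. That is 1 direct report.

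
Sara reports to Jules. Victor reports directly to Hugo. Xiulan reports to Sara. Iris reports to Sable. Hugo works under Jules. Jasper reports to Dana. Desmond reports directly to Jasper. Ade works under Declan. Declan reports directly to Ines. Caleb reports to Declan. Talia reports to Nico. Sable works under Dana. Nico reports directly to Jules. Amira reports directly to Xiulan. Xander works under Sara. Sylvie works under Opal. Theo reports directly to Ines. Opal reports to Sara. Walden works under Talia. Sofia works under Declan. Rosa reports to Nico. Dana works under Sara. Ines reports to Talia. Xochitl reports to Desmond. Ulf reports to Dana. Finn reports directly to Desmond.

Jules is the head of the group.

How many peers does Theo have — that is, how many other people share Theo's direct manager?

1

Theo reports to Ines. Ines's other direct reports are Declan — 1 peer.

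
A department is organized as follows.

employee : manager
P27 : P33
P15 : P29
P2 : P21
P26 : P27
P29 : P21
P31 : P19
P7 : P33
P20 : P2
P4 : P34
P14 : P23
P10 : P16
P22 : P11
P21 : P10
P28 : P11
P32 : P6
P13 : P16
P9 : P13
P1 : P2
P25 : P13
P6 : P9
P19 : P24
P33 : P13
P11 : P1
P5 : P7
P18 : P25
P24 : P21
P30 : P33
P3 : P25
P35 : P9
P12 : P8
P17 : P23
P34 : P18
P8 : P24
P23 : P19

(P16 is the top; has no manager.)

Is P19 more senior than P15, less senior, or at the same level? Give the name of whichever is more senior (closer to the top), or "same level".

Both P19 and P15 are 4 levels below P16.

same level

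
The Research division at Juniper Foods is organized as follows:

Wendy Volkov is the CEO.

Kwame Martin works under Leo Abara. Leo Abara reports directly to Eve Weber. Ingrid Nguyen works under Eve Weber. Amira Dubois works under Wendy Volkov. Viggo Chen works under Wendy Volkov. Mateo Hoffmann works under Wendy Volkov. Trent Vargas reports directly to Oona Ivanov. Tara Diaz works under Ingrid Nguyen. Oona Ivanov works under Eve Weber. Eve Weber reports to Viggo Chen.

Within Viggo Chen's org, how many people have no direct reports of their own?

3

The people in Viggo Chen's organization with no one reporting to them are Tara Diaz, Kwame Martin, Trent Vargas. That is 3.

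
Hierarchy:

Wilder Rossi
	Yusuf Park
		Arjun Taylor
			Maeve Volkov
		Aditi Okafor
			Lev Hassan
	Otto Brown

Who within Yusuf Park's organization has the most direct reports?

Direct-report counts within Yusuf Park's organization: Yusuf Park has 2; Aditi Okafor has 1; Arjun Taylor has 1. The largest is 2, held by Yusuf Park.

Yusuf Park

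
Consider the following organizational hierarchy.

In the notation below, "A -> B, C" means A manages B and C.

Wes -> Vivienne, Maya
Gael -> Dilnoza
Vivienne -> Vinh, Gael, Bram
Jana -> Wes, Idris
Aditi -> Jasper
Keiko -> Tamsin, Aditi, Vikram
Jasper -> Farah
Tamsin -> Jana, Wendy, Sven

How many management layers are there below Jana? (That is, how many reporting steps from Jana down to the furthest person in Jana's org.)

4

The longest chain under Jana runs Jana → Wes → Vivienne → Gael → Dilnoza, which is 4 levels below Jana.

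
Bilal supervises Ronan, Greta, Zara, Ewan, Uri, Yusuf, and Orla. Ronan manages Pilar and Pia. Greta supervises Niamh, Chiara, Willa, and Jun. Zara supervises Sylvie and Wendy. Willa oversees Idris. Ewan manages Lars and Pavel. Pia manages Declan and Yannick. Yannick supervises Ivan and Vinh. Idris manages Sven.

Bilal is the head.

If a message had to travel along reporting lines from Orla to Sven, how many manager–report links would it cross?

5

Orla is 1 level below Bilal, and Sven is 4 levels below Bilal (their lowest common manager). The shortest path runs up from Orla to Bilal and back down to Sven: 1 + 4 = 5 links.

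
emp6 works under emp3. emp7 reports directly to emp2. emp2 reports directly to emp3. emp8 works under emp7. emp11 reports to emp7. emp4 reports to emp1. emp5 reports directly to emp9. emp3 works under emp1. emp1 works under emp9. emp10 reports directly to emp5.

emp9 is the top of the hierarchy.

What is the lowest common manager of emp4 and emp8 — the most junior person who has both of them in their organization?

emp1

emp4's chain of managers is emp1, emp9. emp8's chain of managers is emp7, emp2, emp3, emp1, emp9. The first manager that appears in both chains is emp1.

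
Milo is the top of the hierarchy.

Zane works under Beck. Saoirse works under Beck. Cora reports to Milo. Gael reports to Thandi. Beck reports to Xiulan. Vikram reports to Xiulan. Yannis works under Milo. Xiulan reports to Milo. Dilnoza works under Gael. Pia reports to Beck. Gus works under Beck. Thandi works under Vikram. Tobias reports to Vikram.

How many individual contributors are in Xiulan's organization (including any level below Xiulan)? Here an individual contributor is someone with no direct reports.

6

The people in Xiulan's organization with no one reporting to them are Pia, Gus, Zane, Saoirse, Tobias, Dilnoza. That is 6.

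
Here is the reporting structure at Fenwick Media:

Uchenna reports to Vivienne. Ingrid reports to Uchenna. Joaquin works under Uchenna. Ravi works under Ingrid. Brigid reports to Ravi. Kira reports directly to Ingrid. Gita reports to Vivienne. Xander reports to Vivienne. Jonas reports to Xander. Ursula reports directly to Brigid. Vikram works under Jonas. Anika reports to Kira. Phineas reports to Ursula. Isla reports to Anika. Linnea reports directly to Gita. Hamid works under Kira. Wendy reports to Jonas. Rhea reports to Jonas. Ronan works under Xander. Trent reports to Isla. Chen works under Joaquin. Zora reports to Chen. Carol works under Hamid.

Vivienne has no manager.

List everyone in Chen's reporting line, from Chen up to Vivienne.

Chen reports to Joaquin. Joaquin reports to Uchenna. Uchenna reports to Vivienne. Vivienne is at the top.

Chen -> Joaquin -> Uchenna -> Vivienne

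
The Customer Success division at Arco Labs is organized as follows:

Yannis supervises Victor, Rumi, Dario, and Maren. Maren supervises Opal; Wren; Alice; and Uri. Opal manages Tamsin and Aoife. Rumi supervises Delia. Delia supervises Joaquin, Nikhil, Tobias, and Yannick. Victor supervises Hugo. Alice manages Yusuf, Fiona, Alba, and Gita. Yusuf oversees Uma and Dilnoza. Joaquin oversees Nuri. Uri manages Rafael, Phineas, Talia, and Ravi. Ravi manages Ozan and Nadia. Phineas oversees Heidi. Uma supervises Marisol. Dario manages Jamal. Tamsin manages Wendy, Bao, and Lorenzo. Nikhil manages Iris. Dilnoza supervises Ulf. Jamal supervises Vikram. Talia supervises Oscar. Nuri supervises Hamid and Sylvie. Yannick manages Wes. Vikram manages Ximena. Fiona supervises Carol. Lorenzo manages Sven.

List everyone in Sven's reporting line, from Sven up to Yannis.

Sven -> Lorenzo -> Tamsin -> Opal -> Maren -> Yannis

Sven reports to Lorenzo. Lorenzo reports to Tamsin. Tamsin reports to Opal. Opal reports to Maren. Maren reports to Yannis. Yannis is at the top.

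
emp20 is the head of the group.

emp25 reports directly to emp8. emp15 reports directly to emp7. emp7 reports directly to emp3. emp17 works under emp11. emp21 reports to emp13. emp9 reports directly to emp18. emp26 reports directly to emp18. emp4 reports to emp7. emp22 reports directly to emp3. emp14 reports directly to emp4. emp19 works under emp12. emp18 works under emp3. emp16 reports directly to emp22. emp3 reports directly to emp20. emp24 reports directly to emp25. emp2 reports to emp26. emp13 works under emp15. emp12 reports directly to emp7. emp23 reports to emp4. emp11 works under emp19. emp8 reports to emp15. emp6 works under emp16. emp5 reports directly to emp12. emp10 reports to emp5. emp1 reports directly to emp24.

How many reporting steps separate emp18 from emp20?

2

Chain from emp18 up to emp20: emp18 → emp3 → emp20. That is 2 steps up, so emp18 is 2 levels below emp20.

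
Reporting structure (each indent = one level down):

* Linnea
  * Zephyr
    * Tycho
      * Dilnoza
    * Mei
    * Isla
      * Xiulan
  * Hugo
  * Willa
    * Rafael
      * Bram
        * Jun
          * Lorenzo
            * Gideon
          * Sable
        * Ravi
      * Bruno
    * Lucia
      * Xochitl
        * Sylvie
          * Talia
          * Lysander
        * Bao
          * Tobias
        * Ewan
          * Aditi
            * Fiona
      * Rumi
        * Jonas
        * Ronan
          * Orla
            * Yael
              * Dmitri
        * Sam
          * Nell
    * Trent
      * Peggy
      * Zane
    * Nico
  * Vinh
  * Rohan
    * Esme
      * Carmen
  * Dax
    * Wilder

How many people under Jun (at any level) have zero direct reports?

2

The people in Jun's organization with no one reporting to them are Sable, Gideon. That is 2.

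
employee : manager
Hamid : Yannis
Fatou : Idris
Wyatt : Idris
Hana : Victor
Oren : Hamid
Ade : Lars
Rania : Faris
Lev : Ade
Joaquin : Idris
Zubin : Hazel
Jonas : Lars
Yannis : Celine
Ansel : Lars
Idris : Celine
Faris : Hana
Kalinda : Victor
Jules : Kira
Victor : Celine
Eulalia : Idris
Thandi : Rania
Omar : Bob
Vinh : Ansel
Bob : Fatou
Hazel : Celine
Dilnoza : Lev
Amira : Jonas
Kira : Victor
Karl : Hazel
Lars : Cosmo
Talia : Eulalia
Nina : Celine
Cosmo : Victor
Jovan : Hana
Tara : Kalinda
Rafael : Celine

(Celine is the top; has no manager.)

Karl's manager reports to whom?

Karl reports to Hazel, and Hazel reports to Celine. So Karl's skip-level manager is Celine.

Celine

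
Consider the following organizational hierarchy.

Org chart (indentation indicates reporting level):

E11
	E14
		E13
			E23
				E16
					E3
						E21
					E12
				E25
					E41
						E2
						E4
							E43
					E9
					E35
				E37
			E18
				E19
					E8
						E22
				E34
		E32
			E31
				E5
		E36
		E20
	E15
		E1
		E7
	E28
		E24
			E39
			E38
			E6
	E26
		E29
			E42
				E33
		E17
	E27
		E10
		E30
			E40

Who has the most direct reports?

Direct-report counts: E11 has 5; E27 has 2; E30 has 1; E26 has 2; E29 has 1; E42 has 1; E28 has 1; E24 has 3; E15 has 2; E14 has 4; E32 has 1; E31 has 1; E13 has 2; E18 has 2; E19 has 1; E8 has 1; E23 has 3; E25 has 3; E41 has 2; E4 has 1; E16 has 2; E3 has 1. The largest is 5, held by E11.

E11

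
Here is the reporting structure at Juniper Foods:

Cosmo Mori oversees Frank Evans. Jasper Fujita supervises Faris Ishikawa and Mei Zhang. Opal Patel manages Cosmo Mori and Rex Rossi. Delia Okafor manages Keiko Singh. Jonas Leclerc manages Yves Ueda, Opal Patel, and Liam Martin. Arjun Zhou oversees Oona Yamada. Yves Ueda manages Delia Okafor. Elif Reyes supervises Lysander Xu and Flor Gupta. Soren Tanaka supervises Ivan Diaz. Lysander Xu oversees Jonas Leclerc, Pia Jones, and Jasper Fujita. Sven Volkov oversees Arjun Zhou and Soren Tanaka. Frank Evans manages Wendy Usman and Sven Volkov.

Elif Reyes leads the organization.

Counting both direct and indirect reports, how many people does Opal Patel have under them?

Opal Patel directly manages Cosmo Mori, Rex Rossi. Under Cosmo Mori: Frank Evans, Sven Volkov, Soren Tanaka, Ivan Diaz, Arjun Zhou, Oona Yamada, Wendy Usman (7). Rex Rossi has no reports. So Opal Patel's organization is 2 direct reports plus everyone under them: 8 + 1 = 9.

9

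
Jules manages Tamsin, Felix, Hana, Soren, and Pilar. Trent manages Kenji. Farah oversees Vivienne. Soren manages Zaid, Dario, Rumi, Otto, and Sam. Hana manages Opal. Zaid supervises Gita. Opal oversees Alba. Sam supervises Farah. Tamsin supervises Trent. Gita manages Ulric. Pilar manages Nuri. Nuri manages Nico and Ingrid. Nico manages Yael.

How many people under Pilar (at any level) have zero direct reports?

2

The people in Pilar's organization with no one reporting to them are Ingrid, Yael. That is 2.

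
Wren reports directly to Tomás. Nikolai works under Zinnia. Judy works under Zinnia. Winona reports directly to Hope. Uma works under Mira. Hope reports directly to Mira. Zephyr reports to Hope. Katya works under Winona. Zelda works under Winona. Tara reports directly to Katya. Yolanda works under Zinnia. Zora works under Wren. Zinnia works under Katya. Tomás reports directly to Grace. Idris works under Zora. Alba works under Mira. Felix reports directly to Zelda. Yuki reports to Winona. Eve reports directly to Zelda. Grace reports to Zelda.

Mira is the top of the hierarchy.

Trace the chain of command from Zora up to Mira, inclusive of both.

Zora reports to Wren. Wren reports to Tomás. Tomás reports to Grace. Grace reports to Zelda. Zelda reports to Winona. Winona reports to Hope. Hope reports to Mira. Mira is at the top.

Zora -> Wren -> Tomás -> Grace -> Zelda -> Winona -> Hope -> Mira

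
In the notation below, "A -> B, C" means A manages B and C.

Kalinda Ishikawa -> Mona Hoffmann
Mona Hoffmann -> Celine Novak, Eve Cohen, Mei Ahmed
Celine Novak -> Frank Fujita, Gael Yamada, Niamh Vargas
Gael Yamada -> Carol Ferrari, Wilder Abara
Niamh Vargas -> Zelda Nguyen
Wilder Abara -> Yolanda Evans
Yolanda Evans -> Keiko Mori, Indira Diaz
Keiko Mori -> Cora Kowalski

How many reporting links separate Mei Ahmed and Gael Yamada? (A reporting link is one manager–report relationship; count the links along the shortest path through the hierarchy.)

3

Mei Ahmed is 1 level below Mona Hoffmann, and Gael Yamada is 2 levels below Mona Hoffmann (their lowest common manager). The shortest path runs up from Mei Ahmed to Mona Hoffmann and back down to Gael Yamada: 1 + 2 = 3 links.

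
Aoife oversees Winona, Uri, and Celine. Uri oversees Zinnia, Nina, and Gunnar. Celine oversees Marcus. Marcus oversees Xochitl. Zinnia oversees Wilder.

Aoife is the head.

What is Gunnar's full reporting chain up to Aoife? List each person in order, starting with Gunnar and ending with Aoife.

Gunnar -> Uri -> Aoife

Gunnar reports to Uri. Uri reports to Aoife. Aoife is at the top.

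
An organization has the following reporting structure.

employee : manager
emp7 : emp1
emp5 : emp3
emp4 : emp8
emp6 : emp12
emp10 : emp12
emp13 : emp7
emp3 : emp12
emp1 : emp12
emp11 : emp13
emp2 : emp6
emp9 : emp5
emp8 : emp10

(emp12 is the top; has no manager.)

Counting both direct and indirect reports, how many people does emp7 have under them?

emp7 directly manages emp13. Under emp13: emp11 (1). That's 2 in total.

2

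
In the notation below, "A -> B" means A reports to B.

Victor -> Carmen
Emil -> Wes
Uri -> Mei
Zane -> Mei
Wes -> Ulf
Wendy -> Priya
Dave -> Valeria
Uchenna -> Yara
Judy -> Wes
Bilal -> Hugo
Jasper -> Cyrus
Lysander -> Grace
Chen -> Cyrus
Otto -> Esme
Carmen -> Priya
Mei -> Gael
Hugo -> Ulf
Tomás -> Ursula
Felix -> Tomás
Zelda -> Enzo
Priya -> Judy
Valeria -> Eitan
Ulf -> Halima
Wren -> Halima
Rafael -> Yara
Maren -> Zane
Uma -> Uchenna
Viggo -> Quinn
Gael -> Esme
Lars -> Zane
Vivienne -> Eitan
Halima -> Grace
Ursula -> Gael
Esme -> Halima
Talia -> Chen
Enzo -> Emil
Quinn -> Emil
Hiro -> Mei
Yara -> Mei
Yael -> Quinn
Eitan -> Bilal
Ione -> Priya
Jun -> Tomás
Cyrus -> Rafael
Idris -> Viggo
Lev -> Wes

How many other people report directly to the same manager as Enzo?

Enzo reports to Emil. Emil's other direct reports are Quinn — 1 peer.

1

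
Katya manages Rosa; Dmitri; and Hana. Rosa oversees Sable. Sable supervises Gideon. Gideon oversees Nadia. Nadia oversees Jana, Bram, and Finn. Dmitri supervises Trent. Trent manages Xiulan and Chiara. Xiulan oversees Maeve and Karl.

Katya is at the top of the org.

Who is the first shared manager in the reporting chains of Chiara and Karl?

Chiara's chain of managers is Trent, Dmitri, Katya. Karl's chain of managers is Xiulan, Trent, Dmitri, Katya. The first manager that appears in both chains is Trent.

Trent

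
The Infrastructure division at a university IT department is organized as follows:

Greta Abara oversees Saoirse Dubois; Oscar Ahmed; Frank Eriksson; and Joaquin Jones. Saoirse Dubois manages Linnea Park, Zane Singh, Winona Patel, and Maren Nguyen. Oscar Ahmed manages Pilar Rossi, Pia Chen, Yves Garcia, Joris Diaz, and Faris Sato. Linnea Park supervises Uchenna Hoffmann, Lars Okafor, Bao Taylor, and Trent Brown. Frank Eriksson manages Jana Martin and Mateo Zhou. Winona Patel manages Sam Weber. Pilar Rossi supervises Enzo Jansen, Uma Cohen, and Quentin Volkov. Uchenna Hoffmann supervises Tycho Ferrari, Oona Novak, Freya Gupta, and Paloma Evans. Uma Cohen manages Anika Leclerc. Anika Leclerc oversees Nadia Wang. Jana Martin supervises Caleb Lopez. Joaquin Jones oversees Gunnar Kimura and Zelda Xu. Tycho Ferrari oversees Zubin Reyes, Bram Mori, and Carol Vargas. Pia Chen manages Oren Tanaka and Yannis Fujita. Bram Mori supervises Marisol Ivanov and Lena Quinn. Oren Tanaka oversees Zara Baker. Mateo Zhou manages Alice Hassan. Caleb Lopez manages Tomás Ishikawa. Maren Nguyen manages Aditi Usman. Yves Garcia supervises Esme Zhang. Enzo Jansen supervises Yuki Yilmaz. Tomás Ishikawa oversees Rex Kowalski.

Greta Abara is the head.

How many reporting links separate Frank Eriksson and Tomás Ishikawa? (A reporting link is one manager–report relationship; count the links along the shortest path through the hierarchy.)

Tomás Ishikawa is in Frank Eriksson's organization: the chain from Tomás Ishikawa up to Frank Eriksson is Tomás Ishikawa → Caleb Lopez → Jana Martin → Frank Eriksson, which is 3 links.

3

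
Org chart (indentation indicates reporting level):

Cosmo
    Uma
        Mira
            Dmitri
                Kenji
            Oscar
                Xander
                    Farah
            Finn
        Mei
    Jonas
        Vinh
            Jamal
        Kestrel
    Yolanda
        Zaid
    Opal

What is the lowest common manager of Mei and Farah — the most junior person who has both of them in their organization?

Uma

Mei's chain of managers is Uma, Cosmo. Farah's chain of managers is Xander, Oscar, Mira, Uma, Cosmo. The first manager that appears in both chains is Uma.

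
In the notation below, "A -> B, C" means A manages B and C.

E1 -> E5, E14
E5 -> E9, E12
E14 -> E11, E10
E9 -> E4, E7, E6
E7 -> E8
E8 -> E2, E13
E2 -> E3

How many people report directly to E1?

2

E1 directly manages E5, E14. That is 2 direct reports.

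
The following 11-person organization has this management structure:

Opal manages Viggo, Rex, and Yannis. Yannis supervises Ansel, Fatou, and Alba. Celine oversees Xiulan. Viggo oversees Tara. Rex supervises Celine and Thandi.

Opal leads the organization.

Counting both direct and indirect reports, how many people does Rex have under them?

3

Rex directly manages Celine, Thandi. Under Celine: Xiulan (1). Thandi has no reports. So Rex's organization is 2 direct reports plus everyone under them: 2 + 1 = 3.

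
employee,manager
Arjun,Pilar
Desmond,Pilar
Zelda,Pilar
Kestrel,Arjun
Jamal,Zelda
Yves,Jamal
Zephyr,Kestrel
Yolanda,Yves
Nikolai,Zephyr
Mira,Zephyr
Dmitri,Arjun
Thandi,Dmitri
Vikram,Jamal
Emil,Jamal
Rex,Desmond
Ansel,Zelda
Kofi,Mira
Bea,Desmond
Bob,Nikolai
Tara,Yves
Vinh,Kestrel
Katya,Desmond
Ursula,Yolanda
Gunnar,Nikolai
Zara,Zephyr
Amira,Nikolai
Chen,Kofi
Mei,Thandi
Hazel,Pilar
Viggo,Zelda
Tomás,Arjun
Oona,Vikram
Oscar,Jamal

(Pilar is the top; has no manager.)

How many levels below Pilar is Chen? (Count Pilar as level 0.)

Chain from Chen up to Pilar: Chen → Kofi → Mira → Zephyr → Kestrel → Arjun → Pilar. That is 6 steps up, so Chen is 6 levels below Pilar.

6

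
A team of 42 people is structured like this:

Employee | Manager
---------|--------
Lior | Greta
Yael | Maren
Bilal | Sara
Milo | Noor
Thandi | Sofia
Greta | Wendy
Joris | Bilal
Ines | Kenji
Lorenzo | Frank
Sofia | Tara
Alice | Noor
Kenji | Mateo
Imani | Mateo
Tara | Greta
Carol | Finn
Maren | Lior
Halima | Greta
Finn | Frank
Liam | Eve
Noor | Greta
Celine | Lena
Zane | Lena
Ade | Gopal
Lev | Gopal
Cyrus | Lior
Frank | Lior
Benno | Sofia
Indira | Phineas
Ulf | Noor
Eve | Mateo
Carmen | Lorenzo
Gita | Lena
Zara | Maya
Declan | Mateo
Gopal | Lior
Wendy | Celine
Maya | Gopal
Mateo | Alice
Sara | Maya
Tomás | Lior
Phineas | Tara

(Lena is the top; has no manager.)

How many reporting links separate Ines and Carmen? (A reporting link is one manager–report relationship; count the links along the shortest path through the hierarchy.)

9

Ines is 5 levels below Greta, and Carmen is 4 levels below Greta (their lowest common manager). The shortest path runs up from Ines to Greta and back down to Carmen: 5 + 4 = 9 links.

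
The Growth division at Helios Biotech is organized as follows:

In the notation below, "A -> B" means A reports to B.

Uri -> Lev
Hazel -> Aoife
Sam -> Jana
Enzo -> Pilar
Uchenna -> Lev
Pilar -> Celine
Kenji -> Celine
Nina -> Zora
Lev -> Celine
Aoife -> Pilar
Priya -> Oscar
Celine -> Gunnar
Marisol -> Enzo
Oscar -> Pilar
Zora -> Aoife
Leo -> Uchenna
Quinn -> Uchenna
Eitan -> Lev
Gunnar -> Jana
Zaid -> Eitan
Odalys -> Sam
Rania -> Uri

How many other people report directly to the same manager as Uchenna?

2

Uchenna reports to Lev. Lev's other direct reports are Eitan, Uri — 2 peers.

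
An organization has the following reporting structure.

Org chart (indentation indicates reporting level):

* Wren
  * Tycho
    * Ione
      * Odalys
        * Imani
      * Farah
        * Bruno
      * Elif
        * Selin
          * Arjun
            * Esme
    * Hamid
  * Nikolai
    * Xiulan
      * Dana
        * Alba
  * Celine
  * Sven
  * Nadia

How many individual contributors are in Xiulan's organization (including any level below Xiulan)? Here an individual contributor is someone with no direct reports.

The only person in Xiulan's organization with no one reporting to them is Alba. That is 1.

1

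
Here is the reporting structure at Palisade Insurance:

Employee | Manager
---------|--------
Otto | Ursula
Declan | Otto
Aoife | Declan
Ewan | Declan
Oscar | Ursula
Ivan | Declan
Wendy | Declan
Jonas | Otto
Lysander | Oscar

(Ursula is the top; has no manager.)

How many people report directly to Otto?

2

Otto directly manages Declan, Jonas. That is 2 direct reports.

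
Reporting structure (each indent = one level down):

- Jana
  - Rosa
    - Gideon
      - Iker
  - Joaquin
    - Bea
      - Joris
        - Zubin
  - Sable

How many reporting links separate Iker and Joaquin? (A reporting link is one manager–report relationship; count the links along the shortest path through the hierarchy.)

4

Iker is 3 levels below Jana, and Joaquin is 1 level below Jana (their lowest common manager). The shortest path runs up from Iker to Jana and back down to Joaquin: 3 + 1 = 4 links.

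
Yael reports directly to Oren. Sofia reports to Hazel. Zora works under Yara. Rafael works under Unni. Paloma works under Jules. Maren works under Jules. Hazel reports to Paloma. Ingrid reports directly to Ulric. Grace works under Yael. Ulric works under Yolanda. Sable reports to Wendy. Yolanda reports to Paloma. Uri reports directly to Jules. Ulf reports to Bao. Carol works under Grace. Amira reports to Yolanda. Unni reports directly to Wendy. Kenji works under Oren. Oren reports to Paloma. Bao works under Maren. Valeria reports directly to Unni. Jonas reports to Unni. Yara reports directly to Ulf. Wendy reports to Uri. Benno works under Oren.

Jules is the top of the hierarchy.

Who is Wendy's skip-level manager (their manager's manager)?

Wendy reports to Uri, and Uri reports to Jules. So Wendy's skip-level manager is Jules.

Jules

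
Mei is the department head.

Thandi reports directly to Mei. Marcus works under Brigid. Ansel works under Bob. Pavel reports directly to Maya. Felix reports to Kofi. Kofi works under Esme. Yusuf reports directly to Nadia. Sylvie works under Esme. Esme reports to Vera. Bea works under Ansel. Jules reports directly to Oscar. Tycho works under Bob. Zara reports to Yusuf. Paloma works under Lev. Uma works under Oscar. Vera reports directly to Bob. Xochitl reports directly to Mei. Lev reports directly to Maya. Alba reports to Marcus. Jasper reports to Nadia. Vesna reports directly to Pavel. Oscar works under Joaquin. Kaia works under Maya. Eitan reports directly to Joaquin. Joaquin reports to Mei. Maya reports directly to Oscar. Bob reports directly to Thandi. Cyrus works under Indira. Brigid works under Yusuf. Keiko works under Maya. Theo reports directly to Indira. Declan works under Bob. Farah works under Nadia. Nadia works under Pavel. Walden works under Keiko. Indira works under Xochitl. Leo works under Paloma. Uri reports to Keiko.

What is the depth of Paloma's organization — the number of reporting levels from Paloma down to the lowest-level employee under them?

The longest chain under Paloma runs Paloma → Leo, which is 1 level below Paloma.

1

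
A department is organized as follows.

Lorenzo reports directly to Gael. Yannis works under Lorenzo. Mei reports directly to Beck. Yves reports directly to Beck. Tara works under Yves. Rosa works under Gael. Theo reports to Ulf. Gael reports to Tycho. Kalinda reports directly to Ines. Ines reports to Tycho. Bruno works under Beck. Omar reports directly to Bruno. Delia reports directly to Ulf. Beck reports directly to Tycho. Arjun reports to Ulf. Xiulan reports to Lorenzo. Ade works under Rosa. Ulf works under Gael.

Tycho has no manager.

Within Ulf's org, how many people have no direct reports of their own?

3

The people in Ulf's organization with no one reporting to them are Delia, Arjun, Theo. That is 3.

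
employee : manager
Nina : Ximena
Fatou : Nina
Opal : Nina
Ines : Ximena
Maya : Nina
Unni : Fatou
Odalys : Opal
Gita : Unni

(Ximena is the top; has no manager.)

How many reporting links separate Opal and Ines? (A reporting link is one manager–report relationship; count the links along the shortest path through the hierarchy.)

3

Opal is 2 levels below Ximena, and Ines is 1 level below Ximena (their lowest common manager). The shortest path runs up from Opal to Ximena and back down to Ines: 2 + 1 = 3 links.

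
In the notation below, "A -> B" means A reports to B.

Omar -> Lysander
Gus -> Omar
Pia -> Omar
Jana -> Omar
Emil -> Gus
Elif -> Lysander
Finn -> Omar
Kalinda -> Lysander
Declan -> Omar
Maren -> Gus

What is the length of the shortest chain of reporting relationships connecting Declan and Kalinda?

3

Declan is 2 levels below Lysander, and Kalinda is 1 level below Lysander (their lowest common manager). The shortest path runs up from Declan to Lysander and back down to Kalinda: 2 + 1 = 3 links.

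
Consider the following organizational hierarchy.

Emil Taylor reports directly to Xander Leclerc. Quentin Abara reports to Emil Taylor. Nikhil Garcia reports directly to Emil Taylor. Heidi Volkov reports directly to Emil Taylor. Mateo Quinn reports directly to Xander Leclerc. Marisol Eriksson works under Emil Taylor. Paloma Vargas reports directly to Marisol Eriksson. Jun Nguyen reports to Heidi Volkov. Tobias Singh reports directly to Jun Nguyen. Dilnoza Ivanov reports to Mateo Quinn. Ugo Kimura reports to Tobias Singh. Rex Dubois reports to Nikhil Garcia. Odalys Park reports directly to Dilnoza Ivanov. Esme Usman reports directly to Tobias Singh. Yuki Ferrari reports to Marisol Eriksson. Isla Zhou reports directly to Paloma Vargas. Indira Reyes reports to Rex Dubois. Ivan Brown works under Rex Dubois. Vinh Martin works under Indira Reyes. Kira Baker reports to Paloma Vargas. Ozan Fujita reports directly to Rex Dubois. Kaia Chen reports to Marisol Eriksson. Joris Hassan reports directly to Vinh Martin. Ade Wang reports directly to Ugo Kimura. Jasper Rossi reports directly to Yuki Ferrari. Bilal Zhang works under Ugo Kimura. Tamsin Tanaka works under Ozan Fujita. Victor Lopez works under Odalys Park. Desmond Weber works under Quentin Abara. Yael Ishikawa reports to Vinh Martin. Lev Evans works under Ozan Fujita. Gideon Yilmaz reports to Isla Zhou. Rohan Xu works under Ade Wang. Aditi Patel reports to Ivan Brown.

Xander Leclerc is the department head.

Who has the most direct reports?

Direct-report counts: Xander Leclerc has 2; Mateo Quinn has 1; Dilnoza Ivanov has 1; Odalys Park has 1; Emil Taylor has 4; Marisol Eriksson has 3; Yuki Ferrari has 1; Paloma Vargas has 2; Isla Zhou has 1; Heidi Volkov has 1; Jun Nguyen has 1; Tobias Singh has 2; Ugo Kimura has 2; Ade Wang has 1; Nikhil Garcia has 1; Rex Dubois has 3; Ozan Fujita has 2; Ivan Brown has 1; Indira Reyes has 1; Vinh Martin has 2; Quentin Abara has 1. The largest is 4, held by Emil Taylor.

Emil Taylor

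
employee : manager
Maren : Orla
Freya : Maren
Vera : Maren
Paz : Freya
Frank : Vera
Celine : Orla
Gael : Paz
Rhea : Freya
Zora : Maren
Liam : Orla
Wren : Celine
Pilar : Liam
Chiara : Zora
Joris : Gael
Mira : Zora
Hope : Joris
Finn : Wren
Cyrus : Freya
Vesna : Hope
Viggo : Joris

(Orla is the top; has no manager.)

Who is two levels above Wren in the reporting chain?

Wren reports to Celine, and Celine reports to Orla. So Wren's skip-level manager is Orla.

Orla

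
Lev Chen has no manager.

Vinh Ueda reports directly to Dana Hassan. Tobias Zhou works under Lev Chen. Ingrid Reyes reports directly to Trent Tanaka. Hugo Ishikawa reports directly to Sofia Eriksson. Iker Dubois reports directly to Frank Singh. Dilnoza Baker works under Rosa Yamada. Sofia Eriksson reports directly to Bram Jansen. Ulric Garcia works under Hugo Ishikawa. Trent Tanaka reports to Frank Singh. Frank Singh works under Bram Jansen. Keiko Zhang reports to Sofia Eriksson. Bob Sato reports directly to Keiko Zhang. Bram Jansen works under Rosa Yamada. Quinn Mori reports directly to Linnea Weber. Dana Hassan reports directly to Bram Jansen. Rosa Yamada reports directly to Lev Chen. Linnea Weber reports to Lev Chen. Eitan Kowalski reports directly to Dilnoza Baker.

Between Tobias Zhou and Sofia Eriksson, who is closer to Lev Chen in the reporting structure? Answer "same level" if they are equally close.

Tobias Zhou

Tobias Zhou is 1 level below Lev Chen; Sofia Eriksson is 3. Tobias Zhou is higher.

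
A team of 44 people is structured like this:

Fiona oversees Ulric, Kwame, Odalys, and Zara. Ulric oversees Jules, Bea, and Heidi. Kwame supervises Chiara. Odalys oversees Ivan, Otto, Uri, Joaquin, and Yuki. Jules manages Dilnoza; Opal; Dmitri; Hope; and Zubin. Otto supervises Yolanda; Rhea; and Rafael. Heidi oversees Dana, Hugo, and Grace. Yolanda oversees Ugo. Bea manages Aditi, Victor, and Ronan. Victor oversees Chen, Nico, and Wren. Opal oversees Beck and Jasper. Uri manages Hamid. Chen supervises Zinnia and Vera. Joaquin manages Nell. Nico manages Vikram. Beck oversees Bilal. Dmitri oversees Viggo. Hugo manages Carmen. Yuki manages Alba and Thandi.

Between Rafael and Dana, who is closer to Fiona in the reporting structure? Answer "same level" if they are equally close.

Both Rafael and Dana are 3 levels below Fiona.

same level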